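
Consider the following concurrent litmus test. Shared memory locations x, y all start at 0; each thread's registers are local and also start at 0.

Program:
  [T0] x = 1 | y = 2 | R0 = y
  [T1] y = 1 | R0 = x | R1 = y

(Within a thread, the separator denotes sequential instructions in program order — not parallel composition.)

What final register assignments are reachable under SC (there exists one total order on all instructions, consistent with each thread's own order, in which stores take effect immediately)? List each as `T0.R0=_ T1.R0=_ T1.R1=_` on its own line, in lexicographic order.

T0.R0=1 T1.R0=1 T1.R1=1
T0.R0=2 T1.R0=0 T1.R1=1
T0.R0=2 T1.R0=0 T1.R1=2
T0.R0=2 T1.R0=1 T1.R1=1
T0.R0=2 T1.R0=1 T1.R1=2

outcome vector order: (T0.R0,T1.R0,T1.R1)
|SC outcomes| = 5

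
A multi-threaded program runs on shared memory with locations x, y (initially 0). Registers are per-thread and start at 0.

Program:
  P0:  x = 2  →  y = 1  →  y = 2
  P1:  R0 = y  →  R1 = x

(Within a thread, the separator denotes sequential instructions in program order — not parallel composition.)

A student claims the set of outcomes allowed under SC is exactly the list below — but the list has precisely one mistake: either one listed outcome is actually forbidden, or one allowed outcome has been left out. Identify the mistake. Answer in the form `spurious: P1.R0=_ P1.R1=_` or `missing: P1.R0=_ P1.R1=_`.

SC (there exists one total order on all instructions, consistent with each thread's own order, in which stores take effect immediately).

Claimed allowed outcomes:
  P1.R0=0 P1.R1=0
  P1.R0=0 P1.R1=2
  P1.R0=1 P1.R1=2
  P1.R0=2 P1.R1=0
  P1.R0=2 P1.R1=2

outcome vector order: (P1.R0,P1.R1)
[SC] allowed = {<0 0>; <0 2>; <1 2>; <2 2>}
claimed∖SC = {<2 0>}

spurious: P1.R0=2 P1.R1=0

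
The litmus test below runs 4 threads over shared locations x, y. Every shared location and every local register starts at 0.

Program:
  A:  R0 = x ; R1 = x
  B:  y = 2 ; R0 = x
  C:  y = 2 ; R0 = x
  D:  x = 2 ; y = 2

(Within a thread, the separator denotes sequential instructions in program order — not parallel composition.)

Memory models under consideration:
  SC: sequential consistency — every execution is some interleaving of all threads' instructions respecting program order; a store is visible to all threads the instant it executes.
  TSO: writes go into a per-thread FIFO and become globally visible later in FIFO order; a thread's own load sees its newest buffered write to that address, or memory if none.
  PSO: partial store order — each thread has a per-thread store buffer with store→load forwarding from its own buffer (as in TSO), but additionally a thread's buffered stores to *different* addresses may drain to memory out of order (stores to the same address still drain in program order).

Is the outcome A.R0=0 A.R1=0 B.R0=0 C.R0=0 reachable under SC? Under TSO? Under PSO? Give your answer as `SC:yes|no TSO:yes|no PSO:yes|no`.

SC:yes TSO:yes PSO:yes

outcome vector order: (A.R0,A.R1,B.R0,C.R0)
SC: 12 outcomes — {0000; 0002; 0020; 0022; 0200; 0202; 0220; 0222; 2200; 2202; 2220; 2222}
TSO: 12 outcomes — {0000; 0002; 0020; 0022; 0200; 0202; 0220; 0222; 2200; 2202; 2220; 2222}
PSO: 12 outcomes — {0000; 0002; 0020; 0022; 0200; 0202; 0220; 0222; 2200; 2202; 2220; 2222}
target 0000 ∈ {SC,TSO,PSO}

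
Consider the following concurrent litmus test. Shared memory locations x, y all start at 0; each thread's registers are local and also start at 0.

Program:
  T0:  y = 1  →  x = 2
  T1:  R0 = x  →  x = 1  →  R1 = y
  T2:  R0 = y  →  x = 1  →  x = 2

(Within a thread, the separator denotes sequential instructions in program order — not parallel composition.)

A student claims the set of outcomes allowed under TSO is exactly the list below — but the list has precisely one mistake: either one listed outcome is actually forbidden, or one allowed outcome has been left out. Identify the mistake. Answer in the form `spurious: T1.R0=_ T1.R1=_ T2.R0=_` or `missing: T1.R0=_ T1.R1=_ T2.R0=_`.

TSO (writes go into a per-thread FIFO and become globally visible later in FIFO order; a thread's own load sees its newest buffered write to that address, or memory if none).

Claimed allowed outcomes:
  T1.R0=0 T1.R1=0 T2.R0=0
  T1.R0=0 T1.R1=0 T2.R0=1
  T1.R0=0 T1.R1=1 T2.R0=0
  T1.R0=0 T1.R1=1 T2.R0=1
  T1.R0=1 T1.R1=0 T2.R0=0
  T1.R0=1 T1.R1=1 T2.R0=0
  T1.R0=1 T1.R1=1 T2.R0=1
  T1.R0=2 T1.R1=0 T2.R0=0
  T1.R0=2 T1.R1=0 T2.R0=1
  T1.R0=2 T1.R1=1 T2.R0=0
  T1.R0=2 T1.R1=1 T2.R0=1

outcome vector order: (T1.R0,T1.R1,T2.R0)
under TSO → 000; 001; 010; 011; 100; 110; 111; 200; 210; 211
claimed∖TSO = {201}

spurious: T1.R0=2 T1.R1=0 T2.R0=1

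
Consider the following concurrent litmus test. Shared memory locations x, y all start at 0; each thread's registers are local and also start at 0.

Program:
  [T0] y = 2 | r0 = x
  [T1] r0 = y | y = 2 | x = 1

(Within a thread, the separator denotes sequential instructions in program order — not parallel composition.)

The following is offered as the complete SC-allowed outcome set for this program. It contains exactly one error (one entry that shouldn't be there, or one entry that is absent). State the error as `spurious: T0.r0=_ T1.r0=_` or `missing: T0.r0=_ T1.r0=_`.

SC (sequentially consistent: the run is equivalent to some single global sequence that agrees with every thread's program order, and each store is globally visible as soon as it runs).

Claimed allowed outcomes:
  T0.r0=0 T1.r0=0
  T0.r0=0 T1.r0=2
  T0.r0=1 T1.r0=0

outcome vector order: (T0.r0,T1.r0)
under SC → 00, 02, 10, 12
SC∖claimed = {12}

missing: T0.r0=1 T1.r0=2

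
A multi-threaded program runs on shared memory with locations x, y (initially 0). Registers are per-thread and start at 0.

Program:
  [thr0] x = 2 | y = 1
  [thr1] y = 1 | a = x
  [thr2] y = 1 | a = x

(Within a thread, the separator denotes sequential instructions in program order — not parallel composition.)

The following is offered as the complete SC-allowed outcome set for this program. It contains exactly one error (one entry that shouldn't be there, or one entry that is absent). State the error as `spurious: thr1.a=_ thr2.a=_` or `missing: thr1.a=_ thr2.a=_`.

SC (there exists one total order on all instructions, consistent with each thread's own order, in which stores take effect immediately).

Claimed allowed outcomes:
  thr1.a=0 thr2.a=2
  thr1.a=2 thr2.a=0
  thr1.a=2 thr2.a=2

missing: thr1.a=0 thr2.a=0

outcome vector order: (thr1.a,thr2.a)
SC (4): 00, 02, 20, 22
SC∖claimed = {00}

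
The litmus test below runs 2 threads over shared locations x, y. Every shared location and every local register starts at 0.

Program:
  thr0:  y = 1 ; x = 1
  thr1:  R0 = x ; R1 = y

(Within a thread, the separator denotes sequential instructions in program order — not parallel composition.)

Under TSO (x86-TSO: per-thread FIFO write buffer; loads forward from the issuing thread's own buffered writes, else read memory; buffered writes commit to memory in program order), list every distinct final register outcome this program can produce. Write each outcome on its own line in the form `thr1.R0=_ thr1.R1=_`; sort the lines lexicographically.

outcome vector order: (thr1.R0,thr1.R1)
|TSO outcomes| = 3

thr1.R0=0 thr1.R1=0
thr1.R0=0 thr1.R1=1
thr1.R0=1 thr1.R1=1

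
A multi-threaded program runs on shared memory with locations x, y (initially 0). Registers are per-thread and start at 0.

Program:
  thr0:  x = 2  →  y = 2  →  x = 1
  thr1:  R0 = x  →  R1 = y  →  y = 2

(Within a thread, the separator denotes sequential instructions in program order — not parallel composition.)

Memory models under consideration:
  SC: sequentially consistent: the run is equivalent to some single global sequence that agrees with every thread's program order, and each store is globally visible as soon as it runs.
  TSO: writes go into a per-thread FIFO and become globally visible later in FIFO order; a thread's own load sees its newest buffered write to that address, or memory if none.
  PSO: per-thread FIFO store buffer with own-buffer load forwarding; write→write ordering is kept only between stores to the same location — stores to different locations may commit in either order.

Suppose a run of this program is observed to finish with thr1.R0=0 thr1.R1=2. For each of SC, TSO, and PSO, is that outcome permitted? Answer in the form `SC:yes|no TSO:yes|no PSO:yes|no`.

outcome vector order: (thr1.R0,thr1.R1)
under SC → (0,0); (0,2); (1,2); (2,0); (2,2)
under TSO → (0,0); (0,2); (1,2); (2,0); (2,2)
under PSO → (0,0); (0,2); (1,0); (1,2); (2,0); (2,2)
target (0,2) ∈ {SC,TSO,PSO}

SC:yes TSO:yes PSO:yes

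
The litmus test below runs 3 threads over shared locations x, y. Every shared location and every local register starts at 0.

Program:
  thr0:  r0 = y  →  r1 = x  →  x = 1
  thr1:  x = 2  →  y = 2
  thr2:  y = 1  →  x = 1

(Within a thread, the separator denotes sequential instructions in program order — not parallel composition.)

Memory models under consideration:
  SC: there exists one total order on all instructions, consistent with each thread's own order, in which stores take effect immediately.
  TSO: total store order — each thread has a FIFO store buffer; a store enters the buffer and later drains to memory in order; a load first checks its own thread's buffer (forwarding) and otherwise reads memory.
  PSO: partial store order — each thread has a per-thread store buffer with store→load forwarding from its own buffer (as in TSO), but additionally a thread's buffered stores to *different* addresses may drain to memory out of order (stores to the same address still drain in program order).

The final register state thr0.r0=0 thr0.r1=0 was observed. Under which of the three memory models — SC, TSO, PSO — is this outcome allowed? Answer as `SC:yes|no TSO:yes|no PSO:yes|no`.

SC:yes TSO:yes PSO:yes

outcome vector order: (thr0.r0,thr0.r1)
SC: 8 outcomes — {0/0; 0/1; 0/2; 1/0; 1/1; 1/2; 2/1; 2/2}
TSO: 8 outcomes — {0/0; 0/1; 0/2; 1/0; 1/1; 1/2; 2/1; 2/2}
PSO: 9 outcomes — {0/0; 0/1; 0/2; 1/0; 1/1; 1/2; 2/0; 2/1; 2/2}
target 0/0 ∈ {SC,TSO,PSO}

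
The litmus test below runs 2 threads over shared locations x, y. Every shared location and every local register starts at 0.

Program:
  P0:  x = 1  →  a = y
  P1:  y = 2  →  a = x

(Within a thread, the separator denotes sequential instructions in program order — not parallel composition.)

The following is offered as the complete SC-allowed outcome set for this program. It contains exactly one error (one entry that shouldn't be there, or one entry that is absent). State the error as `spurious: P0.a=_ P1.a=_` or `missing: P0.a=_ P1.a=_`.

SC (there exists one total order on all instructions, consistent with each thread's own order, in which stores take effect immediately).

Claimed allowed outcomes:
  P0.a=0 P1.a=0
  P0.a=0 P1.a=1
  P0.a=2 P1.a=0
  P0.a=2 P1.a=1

spurious: P0.a=0 P1.a=0

outcome vector order: (P0.a,P1.a)
under SC → 01, 20, 21
claimed∖SC = {00}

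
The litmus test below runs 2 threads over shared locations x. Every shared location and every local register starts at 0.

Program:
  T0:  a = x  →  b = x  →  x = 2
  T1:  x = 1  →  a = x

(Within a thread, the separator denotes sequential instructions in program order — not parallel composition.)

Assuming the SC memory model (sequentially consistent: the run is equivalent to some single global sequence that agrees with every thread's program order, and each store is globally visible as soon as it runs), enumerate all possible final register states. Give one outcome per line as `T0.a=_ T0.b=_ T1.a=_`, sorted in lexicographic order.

outcome vector order: (T0.a,T0.b,T1.a)
|SC outcomes| = 6

T0.a=0 T0.b=0 T1.a=1
T0.a=0 T0.b=0 T1.a=2
T0.a=0 T0.b=1 T1.a=1
T0.a=0 T0.b=1 T1.a=2
T0.a=1 T0.b=1 T1.a=1
T0.a=1 T0.b=1 T1.a=2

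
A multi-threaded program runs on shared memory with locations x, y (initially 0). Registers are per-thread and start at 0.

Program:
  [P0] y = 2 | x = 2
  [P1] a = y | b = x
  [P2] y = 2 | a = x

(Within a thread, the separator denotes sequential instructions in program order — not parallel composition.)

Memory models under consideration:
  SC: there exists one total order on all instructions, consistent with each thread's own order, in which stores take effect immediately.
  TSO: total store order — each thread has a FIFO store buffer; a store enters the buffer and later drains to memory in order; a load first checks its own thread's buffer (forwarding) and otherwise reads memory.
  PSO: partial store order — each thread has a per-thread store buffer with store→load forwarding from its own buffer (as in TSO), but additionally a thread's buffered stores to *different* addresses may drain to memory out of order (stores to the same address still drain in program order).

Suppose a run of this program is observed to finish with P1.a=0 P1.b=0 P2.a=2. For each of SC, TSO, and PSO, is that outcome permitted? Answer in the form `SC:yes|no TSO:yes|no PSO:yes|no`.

SC:yes TSO:yes PSO:yes

outcome vector order: (P1.a,P1.b,P2.a)
SC (8): 000; 002; 020; 022; 200; 202; 220; 222
TSO (8): 000; 002; 020; 022; 200; 202; 220; 222
PSO (8): 000; 002; 020; 022; 200; 202; 220; 222
target 002 ∈ {SC,TSO,PSO}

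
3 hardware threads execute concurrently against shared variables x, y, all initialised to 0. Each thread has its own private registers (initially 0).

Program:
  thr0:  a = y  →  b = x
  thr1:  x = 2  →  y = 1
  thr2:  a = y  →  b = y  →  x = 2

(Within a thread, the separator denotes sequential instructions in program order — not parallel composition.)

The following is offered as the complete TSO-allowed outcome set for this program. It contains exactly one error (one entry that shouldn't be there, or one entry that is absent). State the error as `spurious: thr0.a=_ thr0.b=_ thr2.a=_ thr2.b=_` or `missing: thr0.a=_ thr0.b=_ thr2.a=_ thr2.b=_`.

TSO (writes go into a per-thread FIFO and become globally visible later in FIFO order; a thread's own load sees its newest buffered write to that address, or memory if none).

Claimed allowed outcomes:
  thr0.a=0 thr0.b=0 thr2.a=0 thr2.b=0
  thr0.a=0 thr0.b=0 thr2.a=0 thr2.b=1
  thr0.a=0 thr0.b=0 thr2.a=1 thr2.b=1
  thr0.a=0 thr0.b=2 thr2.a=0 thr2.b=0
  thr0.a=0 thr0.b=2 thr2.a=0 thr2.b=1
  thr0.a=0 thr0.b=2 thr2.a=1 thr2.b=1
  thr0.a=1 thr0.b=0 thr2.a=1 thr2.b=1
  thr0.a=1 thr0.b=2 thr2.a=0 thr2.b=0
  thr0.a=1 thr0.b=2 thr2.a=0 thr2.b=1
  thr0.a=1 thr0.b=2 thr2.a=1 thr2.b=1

outcome vector order: (thr0.a,thr0.b,thr2.a,thr2.b)
TSO (9): (0,0,0,0); (0,0,0,1); (0,0,1,1); (0,2,0,0); (0,2,0,1); (0,2,1,1); (1,2,0,0); (1,2,0,1); (1,2,1,1)
claimed∖TSO = {(1,0,1,1)}

spurious: thr0.a=1 thr0.b=0 thr2.a=1 thr2.b=1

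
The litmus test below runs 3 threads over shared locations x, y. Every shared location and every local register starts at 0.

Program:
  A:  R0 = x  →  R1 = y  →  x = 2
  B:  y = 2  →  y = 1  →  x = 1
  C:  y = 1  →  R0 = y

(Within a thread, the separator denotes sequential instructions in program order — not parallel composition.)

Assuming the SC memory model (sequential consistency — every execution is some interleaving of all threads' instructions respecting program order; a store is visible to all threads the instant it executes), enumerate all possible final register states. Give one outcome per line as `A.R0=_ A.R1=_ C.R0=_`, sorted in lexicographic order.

A.R0=0 A.R1=0 C.R0=1
A.R0=0 A.R1=0 C.R0=2
A.R0=0 A.R1=1 C.R0=1
A.R0=0 A.R1=1 C.R0=2
A.R0=0 A.R1=2 C.R0=1
A.R0=0 A.R1=2 C.R0=2
A.R0=1 A.R1=1 C.R0=1
A.R0=1 A.R1=1 C.R0=2

outcome vector order: (A.R0,A.R1,C.R0)
|SC outcomes| = 8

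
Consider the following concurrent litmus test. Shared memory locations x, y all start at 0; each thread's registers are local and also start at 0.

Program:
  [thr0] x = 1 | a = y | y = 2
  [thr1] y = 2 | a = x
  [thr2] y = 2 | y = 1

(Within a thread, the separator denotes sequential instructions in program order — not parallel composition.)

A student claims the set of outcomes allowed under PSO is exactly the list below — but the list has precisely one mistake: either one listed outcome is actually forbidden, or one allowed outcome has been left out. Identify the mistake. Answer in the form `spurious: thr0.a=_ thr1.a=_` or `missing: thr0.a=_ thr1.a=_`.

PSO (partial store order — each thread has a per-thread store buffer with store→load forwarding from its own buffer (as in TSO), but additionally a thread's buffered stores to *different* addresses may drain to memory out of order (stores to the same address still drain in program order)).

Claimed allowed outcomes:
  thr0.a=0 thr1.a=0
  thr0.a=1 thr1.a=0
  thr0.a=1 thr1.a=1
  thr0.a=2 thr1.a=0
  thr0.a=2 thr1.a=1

missing: thr0.a=0 thr1.a=1

outcome vector order: (thr0.a,thr1.a)
[PSO] allowed = {(0,0) (0,1) (1,0) (1,1) (2,0) (2,1)}
PSO∖claimed = {(0,1)}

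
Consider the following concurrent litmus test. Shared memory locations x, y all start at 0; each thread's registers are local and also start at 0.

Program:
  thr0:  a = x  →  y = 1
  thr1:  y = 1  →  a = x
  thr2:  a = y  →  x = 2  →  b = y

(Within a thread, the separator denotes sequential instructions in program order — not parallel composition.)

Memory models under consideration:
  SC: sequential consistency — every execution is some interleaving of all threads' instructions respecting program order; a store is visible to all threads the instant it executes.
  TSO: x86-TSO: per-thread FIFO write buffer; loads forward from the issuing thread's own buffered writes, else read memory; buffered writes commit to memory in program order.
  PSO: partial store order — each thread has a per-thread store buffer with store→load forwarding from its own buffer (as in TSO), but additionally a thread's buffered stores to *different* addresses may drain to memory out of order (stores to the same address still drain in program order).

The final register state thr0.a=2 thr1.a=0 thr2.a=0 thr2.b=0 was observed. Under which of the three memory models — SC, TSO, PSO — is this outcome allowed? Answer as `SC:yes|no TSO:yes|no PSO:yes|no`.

SC:no TSO:yes PSO:yes

outcome vector order: (thr0.a,thr1.a,thr2.a,thr2.b)
[SC] allowed = {0001, 0011, 0200, 0201, 0211, 2001, 2011, 2200, 2201, 2211}
[TSO] allowed = {0000, 0001, 0011, 0200, 0201, 0211, 2000, 2001, 2011, 2200, 2201, 2211}
[PSO] allowed = {0000, 0001, 0011, 0200, 0201, 0211, 2000, 2001, 2011, 2200, 2201, 2211}
target 2000 ∈ {TSO,PSO}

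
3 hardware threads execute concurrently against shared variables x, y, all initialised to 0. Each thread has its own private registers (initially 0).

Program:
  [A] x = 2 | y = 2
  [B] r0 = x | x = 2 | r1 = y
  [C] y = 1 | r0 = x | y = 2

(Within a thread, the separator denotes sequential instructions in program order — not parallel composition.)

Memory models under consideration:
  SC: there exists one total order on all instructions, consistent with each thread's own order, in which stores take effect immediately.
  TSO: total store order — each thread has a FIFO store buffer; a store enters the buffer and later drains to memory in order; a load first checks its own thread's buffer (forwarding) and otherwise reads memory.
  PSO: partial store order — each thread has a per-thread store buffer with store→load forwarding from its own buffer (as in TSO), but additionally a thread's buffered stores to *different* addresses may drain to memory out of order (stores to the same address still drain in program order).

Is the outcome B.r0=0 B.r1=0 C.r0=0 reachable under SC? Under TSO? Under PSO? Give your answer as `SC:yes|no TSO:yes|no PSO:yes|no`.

SC:no TSO:yes PSO:yes

outcome vector order: (B.r0,B.r1,C.r0)
[SC] allowed = {(0,0,2); (0,1,0); (0,1,2); (0,2,0); (0,2,2); (2,0,2); (2,1,0); (2,1,2); (2,2,0); (2,2,2)}
[TSO] allowed = {(0,0,0); (0,0,2); (0,1,0); (0,1,2); (0,2,0); (0,2,2); (2,0,0); (2,0,2); (2,1,0); (2,1,2); (2,2,0); (2,2,2)}
[PSO] allowed = {(0,0,0); (0,0,2); (0,1,0); (0,1,2); (0,2,0); (0,2,2); (2,0,0); (2,0,2); (2,1,0); (2,1,2); (2,2,0); (2,2,2)}
target (0,0,0) ∈ {TSO,PSO}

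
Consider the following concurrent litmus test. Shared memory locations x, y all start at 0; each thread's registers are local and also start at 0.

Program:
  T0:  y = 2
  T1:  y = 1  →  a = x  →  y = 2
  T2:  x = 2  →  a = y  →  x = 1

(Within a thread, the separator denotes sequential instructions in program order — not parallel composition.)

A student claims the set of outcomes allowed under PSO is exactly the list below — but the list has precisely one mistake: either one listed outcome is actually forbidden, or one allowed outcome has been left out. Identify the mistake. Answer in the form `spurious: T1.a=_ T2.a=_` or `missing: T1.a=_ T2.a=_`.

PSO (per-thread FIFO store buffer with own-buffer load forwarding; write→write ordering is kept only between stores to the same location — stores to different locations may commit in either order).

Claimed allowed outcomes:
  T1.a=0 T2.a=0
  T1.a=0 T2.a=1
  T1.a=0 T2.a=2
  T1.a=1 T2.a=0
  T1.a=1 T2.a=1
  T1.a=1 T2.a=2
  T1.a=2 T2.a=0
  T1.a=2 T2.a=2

missing: T1.a=2 T2.a=1

outcome vector order: (T1.a,T2.a)
under PSO → 00 01 02 10 11 12 20 21 22
PSO∖claimed = {21}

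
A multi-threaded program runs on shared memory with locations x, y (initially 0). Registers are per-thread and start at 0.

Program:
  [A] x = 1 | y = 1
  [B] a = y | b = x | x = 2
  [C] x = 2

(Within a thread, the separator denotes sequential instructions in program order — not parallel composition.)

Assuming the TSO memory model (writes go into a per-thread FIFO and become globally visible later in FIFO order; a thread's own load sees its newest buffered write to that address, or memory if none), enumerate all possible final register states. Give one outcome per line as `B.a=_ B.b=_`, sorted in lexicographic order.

B.a=0 B.b=0
B.a=0 B.b=1
B.a=0 B.b=2
B.a=1 B.b=1
B.a=1 B.b=2

outcome vector order: (B.a,B.b)
|TSO outcomes| = 5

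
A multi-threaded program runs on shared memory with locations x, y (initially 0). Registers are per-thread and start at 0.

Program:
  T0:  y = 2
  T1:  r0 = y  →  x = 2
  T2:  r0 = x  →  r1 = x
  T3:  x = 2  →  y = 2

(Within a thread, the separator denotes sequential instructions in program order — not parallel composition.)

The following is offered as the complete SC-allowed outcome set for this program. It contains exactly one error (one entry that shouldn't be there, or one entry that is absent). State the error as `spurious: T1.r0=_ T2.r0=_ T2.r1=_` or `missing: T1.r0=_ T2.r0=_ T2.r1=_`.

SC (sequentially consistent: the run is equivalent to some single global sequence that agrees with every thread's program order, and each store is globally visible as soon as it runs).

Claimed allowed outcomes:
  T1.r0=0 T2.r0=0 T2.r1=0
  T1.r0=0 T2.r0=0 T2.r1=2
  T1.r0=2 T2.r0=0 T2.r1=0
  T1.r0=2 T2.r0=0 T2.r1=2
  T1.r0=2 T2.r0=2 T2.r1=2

missing: T1.r0=0 T2.r0=2 T2.r1=2

outcome vector order: (T1.r0,T2.r0,T2.r1)
SC (6): 0/0/0, 0/0/2, 0/2/2, 2/0/0, 2/0/2, 2/2/2
SC∖claimed = {0/2/2}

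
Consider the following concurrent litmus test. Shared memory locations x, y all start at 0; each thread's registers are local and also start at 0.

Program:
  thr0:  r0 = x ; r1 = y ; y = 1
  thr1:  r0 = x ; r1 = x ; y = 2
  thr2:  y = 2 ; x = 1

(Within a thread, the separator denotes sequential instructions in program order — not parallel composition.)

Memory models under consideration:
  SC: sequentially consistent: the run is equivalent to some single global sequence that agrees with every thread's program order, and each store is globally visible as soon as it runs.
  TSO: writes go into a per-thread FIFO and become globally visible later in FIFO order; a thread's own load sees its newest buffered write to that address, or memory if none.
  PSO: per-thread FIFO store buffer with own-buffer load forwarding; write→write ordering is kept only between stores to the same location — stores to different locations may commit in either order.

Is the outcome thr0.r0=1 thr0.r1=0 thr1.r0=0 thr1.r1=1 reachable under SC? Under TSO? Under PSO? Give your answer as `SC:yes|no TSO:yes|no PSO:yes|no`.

outcome vector order: (thr0.r0,thr0.r1,thr1.r0,thr1.r1)
[SC] allowed = {0/0/0/0; 0/0/0/1; 0/0/1/1; 0/2/0/0; 0/2/0/1; 0/2/1/1; 1/2/0/0; 1/2/0/1; 1/2/1/1}
[TSO] allowed = {0/0/0/0; 0/0/0/1; 0/0/1/1; 0/2/0/0; 0/2/0/1; 0/2/1/1; 1/2/0/0; 1/2/0/1; 1/2/1/1}
[PSO] allowed = {0/0/0/0; 0/0/0/1; 0/0/1/1; 0/2/0/0; 0/2/0/1; 0/2/1/1; 1/0/0/0; 1/0/0/1; 1/0/1/1; 1/2/0/0; 1/2/0/1; 1/2/1/1}
target 1/0/0/1 ∈ {PSO}

SC:no TSO:no PSO:yes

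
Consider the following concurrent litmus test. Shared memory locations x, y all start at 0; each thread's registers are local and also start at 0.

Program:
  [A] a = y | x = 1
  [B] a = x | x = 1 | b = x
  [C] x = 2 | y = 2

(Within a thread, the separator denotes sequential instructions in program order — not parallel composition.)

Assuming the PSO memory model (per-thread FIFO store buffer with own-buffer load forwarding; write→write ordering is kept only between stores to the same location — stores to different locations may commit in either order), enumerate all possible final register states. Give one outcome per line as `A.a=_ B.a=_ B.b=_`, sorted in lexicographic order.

outcome vector order: (A.a,B.a,B.b)
|PSO outcomes| = 10

A.a=0 B.a=0 B.b=1
A.a=0 B.a=0 B.b=2
A.a=0 B.a=1 B.b=1
A.a=0 B.a=1 B.b=2
A.a=0 B.a=2 B.b=1
A.a=2 B.a=0 B.b=1
A.a=2 B.a=0 B.b=2
A.a=2 B.a=1 B.b=1
A.a=2 B.a=1 B.b=2
A.a=2 B.a=2 B.b=1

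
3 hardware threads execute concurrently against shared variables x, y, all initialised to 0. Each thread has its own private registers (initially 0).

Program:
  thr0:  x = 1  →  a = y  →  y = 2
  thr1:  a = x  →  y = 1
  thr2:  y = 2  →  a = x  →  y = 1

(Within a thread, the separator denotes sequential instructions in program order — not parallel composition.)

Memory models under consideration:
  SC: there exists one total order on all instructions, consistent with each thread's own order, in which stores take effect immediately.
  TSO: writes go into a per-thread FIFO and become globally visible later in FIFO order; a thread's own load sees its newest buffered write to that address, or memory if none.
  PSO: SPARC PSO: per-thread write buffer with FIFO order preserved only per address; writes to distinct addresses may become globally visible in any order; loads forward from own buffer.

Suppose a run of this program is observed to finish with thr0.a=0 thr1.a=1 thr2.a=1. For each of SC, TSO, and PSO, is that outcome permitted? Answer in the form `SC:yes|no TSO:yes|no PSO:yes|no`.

outcome vector order: (thr0.a,thr1.a,thr2.a)
under SC → <0 0 1>; <0 1 1>; <1 0 0>; <1 0 1>; <1 1 0>; <1 1 1>; <2 0 0>; <2 0 1>; <2 1 0>; <2 1 1>
under TSO → <0 0 0>; <0 0 1>; <0 1 0>; <0 1 1>; <1 0 0>; <1 0 1>; <1 1 0>; <1 1 1>; <2 0 0>; <2 0 1>; <2 1 0>; <2 1 1>
under PSO → <0 0 0>; <0 0 1>; <0 1 0>; <0 1 1>; <1 0 0>; <1 0 1>; <1 1 0>; <1 1 1>; <2 0 0>; <2 0 1>; <2 1 0>; <2 1 1>
target <0 1 1> ∈ {SC,TSO,PSO}

SC:yes TSO:yes PSO:yes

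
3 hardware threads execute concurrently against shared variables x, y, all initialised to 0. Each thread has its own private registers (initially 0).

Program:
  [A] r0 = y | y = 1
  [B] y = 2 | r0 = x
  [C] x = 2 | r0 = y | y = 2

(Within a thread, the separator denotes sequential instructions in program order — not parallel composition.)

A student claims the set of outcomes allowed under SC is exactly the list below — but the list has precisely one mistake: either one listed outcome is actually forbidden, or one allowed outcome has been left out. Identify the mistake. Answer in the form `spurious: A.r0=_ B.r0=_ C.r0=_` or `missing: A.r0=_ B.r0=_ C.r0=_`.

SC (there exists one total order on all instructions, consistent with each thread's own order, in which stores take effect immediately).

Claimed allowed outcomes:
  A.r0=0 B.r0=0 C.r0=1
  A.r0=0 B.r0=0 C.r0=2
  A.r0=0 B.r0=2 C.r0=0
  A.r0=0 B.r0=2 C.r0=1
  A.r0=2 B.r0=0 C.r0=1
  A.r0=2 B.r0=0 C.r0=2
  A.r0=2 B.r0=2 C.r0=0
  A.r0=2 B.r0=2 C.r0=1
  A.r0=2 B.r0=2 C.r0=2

outcome vector order: (A.r0,B.r0,C.r0)
SC (10): 0/0/1; 0/0/2; 0/2/0; 0/2/1; 0/2/2; 2/0/1; 2/0/2; 2/2/0; 2/2/1; 2/2/2
SC∖claimed = {0/2/2}

missing: A.r0=0 B.r0=2 C.r0=2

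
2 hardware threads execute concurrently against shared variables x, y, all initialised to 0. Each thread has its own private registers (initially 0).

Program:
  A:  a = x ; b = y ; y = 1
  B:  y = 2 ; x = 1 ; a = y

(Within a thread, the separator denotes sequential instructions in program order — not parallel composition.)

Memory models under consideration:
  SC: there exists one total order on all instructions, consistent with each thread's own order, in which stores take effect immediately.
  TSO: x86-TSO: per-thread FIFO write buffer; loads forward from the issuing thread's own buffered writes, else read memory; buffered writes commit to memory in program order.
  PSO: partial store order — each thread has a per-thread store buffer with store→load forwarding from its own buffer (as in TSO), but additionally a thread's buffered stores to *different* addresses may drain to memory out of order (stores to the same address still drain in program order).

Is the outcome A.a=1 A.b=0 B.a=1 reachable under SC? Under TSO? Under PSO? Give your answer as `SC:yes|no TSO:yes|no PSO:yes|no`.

SC:no TSO:no PSO:yes

outcome vector order: (A.a,A.b,B.a)
SC: 6 outcomes — {(0,0,1) (0,0,2) (0,2,1) (0,2,2) (1,2,1) (1,2,2)}
TSO: 6 outcomes — {(0,0,1) (0,0,2) (0,2,1) (0,2,2) (1,2,1) (1,2,2)}
PSO: 8 outcomes — {(0,0,1) (0,0,2) (0,2,1) (0,2,2) (1,0,1) (1,0,2) (1,2,1) (1,2,2)}
target (1,0,1) ∈ {PSO}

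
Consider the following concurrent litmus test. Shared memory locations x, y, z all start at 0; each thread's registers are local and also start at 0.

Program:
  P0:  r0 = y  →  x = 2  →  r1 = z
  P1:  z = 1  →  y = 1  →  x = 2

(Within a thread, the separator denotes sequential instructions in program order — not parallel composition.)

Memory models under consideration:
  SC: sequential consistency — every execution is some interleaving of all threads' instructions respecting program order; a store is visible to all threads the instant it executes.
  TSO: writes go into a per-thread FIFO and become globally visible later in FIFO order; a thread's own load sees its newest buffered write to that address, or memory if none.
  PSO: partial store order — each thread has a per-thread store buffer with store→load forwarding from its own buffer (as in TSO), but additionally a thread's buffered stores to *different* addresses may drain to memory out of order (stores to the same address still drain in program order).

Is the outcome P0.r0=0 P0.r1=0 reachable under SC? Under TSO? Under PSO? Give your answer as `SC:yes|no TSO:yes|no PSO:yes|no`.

outcome vector order: (P0.r0,P0.r1)
SC (3): (0,0); (0,1); (1,1)
TSO (3): (0,0); (0,1); (1,1)
PSO (4): (0,0); (0,1); (1,0); (1,1)
target (0,0) ∈ {SC,TSO,PSO}

SC:yes TSO:yes PSO:yes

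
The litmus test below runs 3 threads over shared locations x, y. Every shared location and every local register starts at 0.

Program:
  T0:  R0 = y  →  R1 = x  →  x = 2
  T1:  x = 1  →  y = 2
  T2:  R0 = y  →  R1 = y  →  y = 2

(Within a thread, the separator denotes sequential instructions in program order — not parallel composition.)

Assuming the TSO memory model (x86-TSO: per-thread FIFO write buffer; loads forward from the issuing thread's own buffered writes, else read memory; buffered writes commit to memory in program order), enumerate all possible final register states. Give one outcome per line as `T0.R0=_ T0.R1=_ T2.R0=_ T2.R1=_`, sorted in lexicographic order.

T0.R0=0 T0.R1=0 T2.R0=0 T2.R1=0
T0.R0=0 T0.R1=0 T2.R0=0 T2.R1=2
T0.R0=0 T0.R1=0 T2.R0=2 T2.R1=2
T0.R0=0 T0.R1=1 T2.R0=0 T2.R1=0
T0.R0=0 T0.R1=1 T2.R0=0 T2.R1=2
T0.R0=0 T0.R1=1 T2.R0=2 T2.R1=2
T0.R0=2 T0.R1=0 T2.R0=0 T2.R1=0
T0.R0=2 T0.R1=1 T2.R0=0 T2.R1=0
T0.R0=2 T0.R1=1 T2.R0=0 T2.R1=2
T0.R0=2 T0.R1=1 T2.R0=2 T2.R1=2

outcome vector order: (T0.R0,T0.R1,T2.R0,T2.R1)
|TSO outcomes| = 10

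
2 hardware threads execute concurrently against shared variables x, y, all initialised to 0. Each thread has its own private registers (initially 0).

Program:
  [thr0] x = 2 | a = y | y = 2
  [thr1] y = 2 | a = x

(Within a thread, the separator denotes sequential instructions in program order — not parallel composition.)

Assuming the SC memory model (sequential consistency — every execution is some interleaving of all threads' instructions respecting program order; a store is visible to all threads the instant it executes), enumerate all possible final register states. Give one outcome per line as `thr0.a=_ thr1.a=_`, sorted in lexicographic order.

thr0.a=0 thr1.a=2
thr0.a=2 thr1.a=0
thr0.a=2 thr1.a=2

outcome vector order: (thr0.a,thr1.a)
|SC outcomes| = 3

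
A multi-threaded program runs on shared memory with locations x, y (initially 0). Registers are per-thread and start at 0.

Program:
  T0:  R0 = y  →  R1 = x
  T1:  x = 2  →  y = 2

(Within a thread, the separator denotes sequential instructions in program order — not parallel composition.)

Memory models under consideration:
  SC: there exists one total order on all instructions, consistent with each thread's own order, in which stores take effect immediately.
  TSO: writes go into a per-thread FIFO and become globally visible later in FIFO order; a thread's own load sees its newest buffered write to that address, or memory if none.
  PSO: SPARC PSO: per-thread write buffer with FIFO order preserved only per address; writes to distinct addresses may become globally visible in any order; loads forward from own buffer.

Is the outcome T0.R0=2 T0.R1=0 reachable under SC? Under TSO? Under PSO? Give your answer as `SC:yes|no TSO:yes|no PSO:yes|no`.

outcome vector order: (T0.R0,T0.R1)
[SC] allowed = {00, 02, 22}
[TSO] allowed = {00, 02, 22}
[PSO] allowed = {00, 02, 20, 22}
target 20 ∈ {PSO}

SC:no TSO:no PSO:yes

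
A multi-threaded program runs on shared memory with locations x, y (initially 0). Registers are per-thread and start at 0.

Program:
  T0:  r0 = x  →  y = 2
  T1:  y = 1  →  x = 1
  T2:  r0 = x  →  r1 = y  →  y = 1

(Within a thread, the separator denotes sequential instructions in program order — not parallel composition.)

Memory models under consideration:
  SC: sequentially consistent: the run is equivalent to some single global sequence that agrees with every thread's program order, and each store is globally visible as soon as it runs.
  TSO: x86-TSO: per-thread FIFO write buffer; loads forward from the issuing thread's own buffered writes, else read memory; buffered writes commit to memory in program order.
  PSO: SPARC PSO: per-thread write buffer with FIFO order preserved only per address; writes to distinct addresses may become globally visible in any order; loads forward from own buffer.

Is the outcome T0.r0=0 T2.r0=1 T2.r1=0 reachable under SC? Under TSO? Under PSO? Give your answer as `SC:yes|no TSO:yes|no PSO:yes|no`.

outcome vector order: (T0.r0,T2.r0,T2.r1)
SC: 10 outcomes — {0/0/0; 0/0/1; 0/0/2; 0/1/1; 0/1/2; 1/0/0; 1/0/1; 1/0/2; 1/1/1; 1/1/2}
TSO: 10 outcomes — {0/0/0; 0/0/1; 0/0/2; 0/1/1; 0/1/2; 1/0/0; 1/0/1; 1/0/2; 1/1/1; 1/1/2}
PSO: 12 outcomes — {0/0/0; 0/0/1; 0/0/2; 0/1/0; 0/1/1; 0/1/2; 1/0/0; 1/0/1; 1/0/2; 1/1/0; 1/1/1; 1/1/2}
target 0/1/0 ∈ {PSO}

SC:no TSO:no PSO:yes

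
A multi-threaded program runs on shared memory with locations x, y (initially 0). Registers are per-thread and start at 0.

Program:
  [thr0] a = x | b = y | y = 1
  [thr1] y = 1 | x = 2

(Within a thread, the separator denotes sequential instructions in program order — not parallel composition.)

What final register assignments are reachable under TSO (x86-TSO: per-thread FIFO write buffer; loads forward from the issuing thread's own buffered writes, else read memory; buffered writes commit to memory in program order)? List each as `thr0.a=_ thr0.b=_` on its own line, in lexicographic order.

thr0.a=0 thr0.b=0
thr0.a=0 thr0.b=1
thr0.a=2 thr0.b=1

outcome vector order: (thr0.a,thr0.b)
|TSO outcomes| = 3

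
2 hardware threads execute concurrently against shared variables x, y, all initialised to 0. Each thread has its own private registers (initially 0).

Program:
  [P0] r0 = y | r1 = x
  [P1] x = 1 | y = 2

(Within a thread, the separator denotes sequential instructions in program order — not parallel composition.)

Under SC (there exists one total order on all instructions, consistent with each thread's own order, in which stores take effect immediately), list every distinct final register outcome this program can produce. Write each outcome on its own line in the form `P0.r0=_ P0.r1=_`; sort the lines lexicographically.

P0.r0=0 P0.r1=0
P0.r0=0 P0.r1=1
P0.r0=2 P0.r1=1

outcome vector order: (P0.r0,P0.r1)
|SC outcomes| = 3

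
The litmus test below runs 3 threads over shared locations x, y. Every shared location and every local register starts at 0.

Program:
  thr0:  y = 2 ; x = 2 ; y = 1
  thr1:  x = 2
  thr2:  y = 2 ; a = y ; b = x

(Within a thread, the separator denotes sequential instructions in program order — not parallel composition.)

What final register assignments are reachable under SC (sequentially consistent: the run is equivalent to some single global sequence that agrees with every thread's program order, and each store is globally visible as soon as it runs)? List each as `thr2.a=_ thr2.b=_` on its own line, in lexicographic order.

thr2.a=1 thr2.b=2
thr2.a=2 thr2.b=0
thr2.a=2 thr2.b=2

outcome vector order: (thr2.a,thr2.b)
|SC outcomes| = 3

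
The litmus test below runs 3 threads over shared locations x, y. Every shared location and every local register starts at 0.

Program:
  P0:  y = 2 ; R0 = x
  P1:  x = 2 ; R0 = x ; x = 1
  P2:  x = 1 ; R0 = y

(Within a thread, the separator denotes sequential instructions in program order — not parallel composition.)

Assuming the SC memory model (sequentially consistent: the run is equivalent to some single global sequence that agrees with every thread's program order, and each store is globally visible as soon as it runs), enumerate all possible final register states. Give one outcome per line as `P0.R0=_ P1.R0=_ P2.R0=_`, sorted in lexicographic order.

P0.R0=0 P1.R0=1 P2.R0=2
P0.R0=0 P1.R0=2 P2.R0=2
P0.R0=1 P1.R0=1 P2.R0=0
P0.R0=1 P1.R0=1 P2.R0=2
P0.R0=1 P1.R0=2 P2.R0=0
P0.R0=1 P1.R0=2 P2.R0=2
P0.R0=2 P1.R0=1 P2.R0=2
P0.R0=2 P1.R0=2 P2.R0=0
P0.R0=2 P1.R0=2 P2.R0=2

outcome vector order: (P0.R0,P1.R0,P2.R0)
|SC outcomes| = 9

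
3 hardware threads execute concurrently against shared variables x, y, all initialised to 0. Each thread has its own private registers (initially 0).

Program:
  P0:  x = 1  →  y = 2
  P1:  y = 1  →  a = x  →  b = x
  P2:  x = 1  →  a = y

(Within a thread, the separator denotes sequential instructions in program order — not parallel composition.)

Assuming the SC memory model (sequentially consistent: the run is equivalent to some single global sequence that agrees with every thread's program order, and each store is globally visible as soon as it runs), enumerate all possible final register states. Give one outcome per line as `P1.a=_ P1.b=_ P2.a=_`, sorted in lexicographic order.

P1.a=0 P1.b=0 P2.a=1
P1.a=0 P1.b=0 P2.a=2
P1.a=0 P1.b=1 P2.a=1
P1.a=0 P1.b=1 P2.a=2
P1.a=1 P1.b=1 P2.a=0
P1.a=1 P1.b=1 P2.a=1
P1.a=1 P1.b=1 P2.a=2

outcome vector order: (P1.a,P1.b,P2.a)
|SC outcomes| = 7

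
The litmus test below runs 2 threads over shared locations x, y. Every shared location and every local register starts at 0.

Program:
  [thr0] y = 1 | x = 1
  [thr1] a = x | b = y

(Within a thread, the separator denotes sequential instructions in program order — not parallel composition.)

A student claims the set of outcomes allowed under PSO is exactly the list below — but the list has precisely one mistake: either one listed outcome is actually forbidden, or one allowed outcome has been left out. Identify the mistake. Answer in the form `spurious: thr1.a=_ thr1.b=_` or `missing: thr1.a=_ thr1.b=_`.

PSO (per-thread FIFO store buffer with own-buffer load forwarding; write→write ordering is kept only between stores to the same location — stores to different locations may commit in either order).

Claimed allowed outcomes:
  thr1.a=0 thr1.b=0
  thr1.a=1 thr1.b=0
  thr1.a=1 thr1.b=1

outcome vector order: (thr1.a,thr1.b)
under PSO → 0/0; 0/1; 1/0; 1/1
PSO∖claimed = {0/1}

missing: thr1.a=0 thr1.b=1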